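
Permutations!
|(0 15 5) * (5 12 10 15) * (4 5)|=3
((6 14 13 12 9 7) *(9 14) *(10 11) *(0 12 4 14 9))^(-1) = (0 6 7 9 12)(4 13 14)(10 11)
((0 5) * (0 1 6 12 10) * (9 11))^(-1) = (0 10 12 6 1 5)(9 11)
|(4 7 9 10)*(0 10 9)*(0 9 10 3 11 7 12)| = |(0 3 11 7 9 10 4 12)| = 8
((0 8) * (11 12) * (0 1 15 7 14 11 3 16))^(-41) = ((0 8 1 15 7 14 11 12 3 16))^(-41) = (0 16 3 12 11 14 7 15 1 8)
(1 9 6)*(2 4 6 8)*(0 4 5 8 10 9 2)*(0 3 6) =(0 4)(1 2 5 8 3 6)(9 10) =[4, 2, 5, 6, 0, 8, 1, 7, 3, 10, 9]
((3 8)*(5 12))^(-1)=((3 8)(5 12))^(-1)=(3 8)(5 12)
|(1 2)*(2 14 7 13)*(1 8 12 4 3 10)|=|(1 14 7 13 2 8 12 4 3 10)|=10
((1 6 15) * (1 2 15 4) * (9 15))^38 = ((1 6 4)(2 9 15))^38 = (1 4 6)(2 15 9)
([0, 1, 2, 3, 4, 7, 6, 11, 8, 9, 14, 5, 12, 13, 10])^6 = [0, 1, 2, 3, 4, 5, 6, 7, 8, 9, 10, 11, 12, 13, 14]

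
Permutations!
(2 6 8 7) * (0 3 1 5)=[3, 5, 6, 1, 4, 0, 8, 2, 7]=(0 3 1 5)(2 6 8 7)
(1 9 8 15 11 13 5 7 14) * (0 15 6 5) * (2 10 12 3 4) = (0 15 11 13)(1 9 8 6 5 7 14)(2 10 12 3 4) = [15, 9, 10, 4, 2, 7, 5, 14, 6, 8, 12, 13, 3, 0, 1, 11]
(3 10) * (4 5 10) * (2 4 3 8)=[0, 1, 4, 3, 5, 10, 6, 7, 2, 9, 8]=(2 4 5 10 8)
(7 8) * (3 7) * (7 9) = (3 9 7 8) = [0, 1, 2, 9, 4, 5, 6, 8, 3, 7]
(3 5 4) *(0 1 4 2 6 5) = [1, 4, 6, 0, 3, 2, 5] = (0 1 4 3)(2 6 5)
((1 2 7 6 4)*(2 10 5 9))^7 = ((1 10 5 9 2 7 6 4))^7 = (1 4 6 7 2 9 5 10)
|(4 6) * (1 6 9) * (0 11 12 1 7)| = 8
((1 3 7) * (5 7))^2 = ((1 3 5 7))^2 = (1 5)(3 7)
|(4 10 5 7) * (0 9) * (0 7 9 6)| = 10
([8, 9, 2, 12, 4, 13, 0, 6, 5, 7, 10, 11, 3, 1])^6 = (0 7 1 5)(6 9 13 8)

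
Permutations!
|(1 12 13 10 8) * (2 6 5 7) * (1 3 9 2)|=|(1 12 13 10 8 3 9 2 6 5 7)|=11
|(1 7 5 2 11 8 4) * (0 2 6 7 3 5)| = |(0 2 11 8 4 1 3 5 6 7)| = 10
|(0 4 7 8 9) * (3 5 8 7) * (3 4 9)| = 6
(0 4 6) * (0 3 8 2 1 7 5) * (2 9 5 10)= [4, 7, 1, 8, 6, 0, 3, 10, 9, 5, 2]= (0 4 6 3 8 9 5)(1 7 10 2)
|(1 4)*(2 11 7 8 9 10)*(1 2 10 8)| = 10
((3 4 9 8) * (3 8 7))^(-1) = ((3 4 9 7))^(-1) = (3 7 9 4)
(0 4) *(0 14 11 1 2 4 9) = (0 9)(1 2 4 14 11) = [9, 2, 4, 3, 14, 5, 6, 7, 8, 0, 10, 1, 12, 13, 11]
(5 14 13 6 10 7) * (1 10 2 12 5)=(1 10 7)(2 12 5 14 13 6)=[0, 10, 12, 3, 4, 14, 2, 1, 8, 9, 7, 11, 5, 6, 13]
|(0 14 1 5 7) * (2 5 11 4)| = 8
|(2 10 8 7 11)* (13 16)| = |(2 10 8 7 11)(13 16)| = 10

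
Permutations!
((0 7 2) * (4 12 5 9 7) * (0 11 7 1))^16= ((0 4 12 5 9 1)(2 11 7))^16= (0 9 12)(1 5 4)(2 11 7)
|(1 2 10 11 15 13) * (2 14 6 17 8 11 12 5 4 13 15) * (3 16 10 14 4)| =30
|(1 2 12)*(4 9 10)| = 3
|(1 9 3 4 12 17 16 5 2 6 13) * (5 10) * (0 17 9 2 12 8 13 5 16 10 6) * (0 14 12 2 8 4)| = 33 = |(0 17 10 16 6 5 2 14 12 9 3)(1 8 13)|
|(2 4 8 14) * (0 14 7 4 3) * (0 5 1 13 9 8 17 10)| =13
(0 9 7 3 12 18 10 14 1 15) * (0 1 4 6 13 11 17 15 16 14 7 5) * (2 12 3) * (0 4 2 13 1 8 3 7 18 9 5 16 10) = (0 5 4 6 1 10 18)(2 12 9 16 14)(3 7 13 11 17 15 8) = [5, 10, 12, 7, 6, 4, 1, 13, 3, 16, 18, 17, 9, 11, 2, 8, 14, 15, 0]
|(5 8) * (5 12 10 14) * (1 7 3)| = 15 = |(1 7 3)(5 8 12 10 14)|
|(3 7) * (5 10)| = 2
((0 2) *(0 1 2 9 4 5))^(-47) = (0 9 4 5)(1 2) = ((0 9 4 5)(1 2))^(-47)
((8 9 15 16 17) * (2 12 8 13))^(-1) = ((2 12 8 9 15 16 17 13))^(-1) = (2 13 17 16 15 9 8 12)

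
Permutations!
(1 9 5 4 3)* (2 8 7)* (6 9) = (1 6 9 5 4 3)(2 8 7) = [0, 6, 8, 1, 3, 4, 9, 2, 7, 5]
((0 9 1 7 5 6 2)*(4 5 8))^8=(0 2 6 5 4 8 7 1 9)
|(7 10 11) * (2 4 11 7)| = |(2 4 11)(7 10)| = 6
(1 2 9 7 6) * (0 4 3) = (0 4 3)(1 2 9 7 6) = [4, 2, 9, 0, 3, 5, 1, 6, 8, 7]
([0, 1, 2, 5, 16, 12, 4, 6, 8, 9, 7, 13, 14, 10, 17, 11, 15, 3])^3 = (3 14 5 17 12)(4 11 7 16 13 6 15 10)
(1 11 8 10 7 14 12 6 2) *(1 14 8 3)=(1 11 3)(2 14 12 6)(7 8 10)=[0, 11, 14, 1, 4, 5, 2, 8, 10, 9, 7, 3, 6, 13, 12]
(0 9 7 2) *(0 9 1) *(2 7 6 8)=(0 1)(2 9 6 8)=[1, 0, 9, 3, 4, 5, 8, 7, 2, 6]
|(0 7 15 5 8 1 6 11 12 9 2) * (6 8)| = 18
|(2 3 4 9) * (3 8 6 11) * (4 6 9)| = 3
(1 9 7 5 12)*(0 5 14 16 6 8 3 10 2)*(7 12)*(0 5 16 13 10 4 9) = [16, 0, 5, 4, 9, 7, 8, 14, 3, 12, 2, 11, 1, 10, 13, 15, 6] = (0 16 6 8 3 4 9 12 1)(2 5 7 14 13 10)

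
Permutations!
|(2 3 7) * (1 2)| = 4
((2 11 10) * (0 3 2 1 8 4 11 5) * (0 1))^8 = ((0 3 2 5 1 8 4 11 10))^8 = (0 10 11 4 8 1 5 2 3)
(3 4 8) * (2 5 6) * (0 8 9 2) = (0 8 3 4 9 2 5 6) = [8, 1, 5, 4, 9, 6, 0, 7, 3, 2]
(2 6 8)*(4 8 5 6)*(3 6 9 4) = (2 3 6 5 9 4 8) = [0, 1, 3, 6, 8, 9, 5, 7, 2, 4]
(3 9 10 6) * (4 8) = (3 9 10 6)(4 8) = [0, 1, 2, 9, 8, 5, 3, 7, 4, 10, 6]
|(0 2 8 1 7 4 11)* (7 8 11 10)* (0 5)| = 12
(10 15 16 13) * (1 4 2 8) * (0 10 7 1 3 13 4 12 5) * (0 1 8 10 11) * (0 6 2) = (0 11 6 2 10 15 16 4)(1 12 5)(3 13 7 8) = [11, 12, 10, 13, 0, 1, 2, 8, 3, 9, 15, 6, 5, 7, 14, 16, 4]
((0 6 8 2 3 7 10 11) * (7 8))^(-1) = ((0 6 7 10 11)(2 3 8))^(-1) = (0 11 10 7 6)(2 8 3)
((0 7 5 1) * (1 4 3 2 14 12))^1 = (0 7 5 4 3 2 14 12 1)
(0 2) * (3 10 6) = [2, 1, 0, 10, 4, 5, 3, 7, 8, 9, 6] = (0 2)(3 10 6)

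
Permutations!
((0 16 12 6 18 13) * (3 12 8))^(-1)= (0 13 18 6 12 3 8 16)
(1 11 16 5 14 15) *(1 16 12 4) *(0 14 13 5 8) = (0 14 15 16 8)(1 11 12 4)(5 13) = [14, 11, 2, 3, 1, 13, 6, 7, 0, 9, 10, 12, 4, 5, 15, 16, 8]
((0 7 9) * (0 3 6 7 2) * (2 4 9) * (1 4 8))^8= (0 2 7 6 3 9 4 1 8)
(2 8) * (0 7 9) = (0 7 9)(2 8) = [7, 1, 8, 3, 4, 5, 6, 9, 2, 0]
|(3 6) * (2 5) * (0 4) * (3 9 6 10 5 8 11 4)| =8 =|(0 3 10 5 2 8 11 4)(6 9)|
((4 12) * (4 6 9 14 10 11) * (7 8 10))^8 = (4 11 10 8 7 14 9 6 12)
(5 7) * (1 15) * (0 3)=(0 3)(1 15)(5 7)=[3, 15, 2, 0, 4, 7, 6, 5, 8, 9, 10, 11, 12, 13, 14, 1]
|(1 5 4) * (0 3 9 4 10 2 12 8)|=|(0 3 9 4 1 5 10 2 12 8)|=10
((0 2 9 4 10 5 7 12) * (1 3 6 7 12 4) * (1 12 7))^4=((0 2 9 12)(1 3 6)(4 10 5 7))^4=(12)(1 3 6)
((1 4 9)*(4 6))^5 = (1 6 4 9)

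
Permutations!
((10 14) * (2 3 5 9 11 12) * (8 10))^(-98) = ((2 3 5 9 11 12)(8 10 14))^(-98) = (2 11 5)(3 12 9)(8 10 14)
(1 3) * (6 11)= (1 3)(6 11)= [0, 3, 2, 1, 4, 5, 11, 7, 8, 9, 10, 6]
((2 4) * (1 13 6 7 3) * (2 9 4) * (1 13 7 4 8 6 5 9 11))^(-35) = (1 9)(3 6)(4 13)(5 11)(7 8)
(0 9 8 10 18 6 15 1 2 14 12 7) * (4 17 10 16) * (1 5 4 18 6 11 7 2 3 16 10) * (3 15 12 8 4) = (0 9 4 17 1 15 5 3 16 18 11 7)(2 14 8 10 6 12) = [9, 15, 14, 16, 17, 3, 12, 0, 10, 4, 6, 7, 2, 13, 8, 5, 18, 1, 11]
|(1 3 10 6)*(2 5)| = |(1 3 10 6)(2 5)| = 4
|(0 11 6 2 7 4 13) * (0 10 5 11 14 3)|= |(0 14 3)(2 7 4 13 10 5 11 6)|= 24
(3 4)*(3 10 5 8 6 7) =(3 4 10 5 8 6 7) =[0, 1, 2, 4, 10, 8, 7, 3, 6, 9, 5]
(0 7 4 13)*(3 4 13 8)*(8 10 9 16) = [7, 1, 2, 4, 10, 5, 6, 13, 3, 16, 9, 11, 12, 0, 14, 15, 8] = (0 7 13)(3 4 10 9 16 8)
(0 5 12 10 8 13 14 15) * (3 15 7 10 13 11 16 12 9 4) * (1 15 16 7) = (0 5 9 4 3 16 12 13 14 1 15)(7 10 8 11) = [5, 15, 2, 16, 3, 9, 6, 10, 11, 4, 8, 7, 13, 14, 1, 0, 12]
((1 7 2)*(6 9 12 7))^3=((1 6 9 12 7 2))^3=(1 12)(2 9)(6 7)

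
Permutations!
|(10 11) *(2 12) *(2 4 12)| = |(4 12)(10 11)| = 2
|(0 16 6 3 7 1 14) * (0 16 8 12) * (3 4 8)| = 10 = |(0 3 7 1 14 16 6 4 8 12)|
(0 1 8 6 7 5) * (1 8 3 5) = (0 8 6 7 1 3 5) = [8, 3, 2, 5, 4, 0, 7, 1, 6]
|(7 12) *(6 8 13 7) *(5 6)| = |(5 6 8 13 7 12)| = 6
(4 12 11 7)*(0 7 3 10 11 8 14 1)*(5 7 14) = (0 14 1)(3 10 11)(4 12 8 5 7) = [14, 0, 2, 10, 12, 7, 6, 4, 5, 9, 11, 3, 8, 13, 1]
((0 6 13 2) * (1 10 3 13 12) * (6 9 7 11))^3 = ((0 9 7 11 6 12 1 10 3 13 2))^3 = (0 11 1 13 9 6 10 2 7 12 3)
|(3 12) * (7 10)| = 2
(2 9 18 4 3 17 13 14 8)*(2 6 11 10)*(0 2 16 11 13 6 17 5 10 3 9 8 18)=[2, 1, 8, 5, 9, 10, 13, 7, 17, 0, 16, 3, 12, 14, 18, 15, 11, 6, 4]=(0 2 8 17 6 13 14 18 4 9)(3 5 10 16 11)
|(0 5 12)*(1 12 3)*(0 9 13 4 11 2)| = 10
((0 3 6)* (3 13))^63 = ((0 13 3 6))^63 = (0 6 3 13)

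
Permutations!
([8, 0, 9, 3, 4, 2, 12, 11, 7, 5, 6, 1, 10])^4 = (0 1 11 7 8)(2 9 5)(6 12 10)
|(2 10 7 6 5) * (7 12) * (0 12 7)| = |(0 12)(2 10 7 6 5)| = 10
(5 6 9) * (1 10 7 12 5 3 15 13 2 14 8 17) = (1 10 7 12 5 6 9 3 15 13 2 14 8 17) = [0, 10, 14, 15, 4, 6, 9, 12, 17, 3, 7, 11, 5, 2, 8, 13, 16, 1]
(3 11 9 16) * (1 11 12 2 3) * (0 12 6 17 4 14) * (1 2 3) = (0 12 3 6 17 4 14)(1 11 9 16 2) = [12, 11, 1, 6, 14, 5, 17, 7, 8, 16, 10, 9, 3, 13, 0, 15, 2, 4]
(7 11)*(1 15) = (1 15)(7 11) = [0, 15, 2, 3, 4, 5, 6, 11, 8, 9, 10, 7, 12, 13, 14, 1]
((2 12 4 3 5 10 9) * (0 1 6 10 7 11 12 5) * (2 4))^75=(12)(0 4 10 1 3 9 6)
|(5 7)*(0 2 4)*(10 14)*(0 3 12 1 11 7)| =18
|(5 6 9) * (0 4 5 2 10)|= 7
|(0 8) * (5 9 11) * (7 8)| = 3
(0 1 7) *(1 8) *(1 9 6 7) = [8, 1, 2, 3, 4, 5, 7, 0, 9, 6] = (0 8 9 6 7)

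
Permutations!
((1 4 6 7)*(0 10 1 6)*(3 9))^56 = (10) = ((0 10 1 4)(3 9)(6 7))^56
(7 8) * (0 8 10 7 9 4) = (0 8 9 4)(7 10) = [8, 1, 2, 3, 0, 5, 6, 10, 9, 4, 7]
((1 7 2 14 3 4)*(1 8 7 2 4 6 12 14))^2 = ((1 2)(3 6 12 14)(4 8 7))^2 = (3 12)(4 7 8)(6 14)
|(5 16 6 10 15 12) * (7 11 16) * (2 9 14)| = 24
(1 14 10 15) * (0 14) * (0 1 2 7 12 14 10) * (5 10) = (0 5 10 15 2 7 12 14) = [5, 1, 7, 3, 4, 10, 6, 12, 8, 9, 15, 11, 14, 13, 0, 2]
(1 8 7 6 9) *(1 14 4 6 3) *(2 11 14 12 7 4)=(1 8 4 6 9 12 7 3)(2 11 14)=[0, 8, 11, 1, 6, 5, 9, 3, 4, 12, 10, 14, 7, 13, 2]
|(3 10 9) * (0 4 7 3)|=6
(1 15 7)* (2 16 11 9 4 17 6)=(1 15 7)(2 16 11 9 4 17 6)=[0, 15, 16, 3, 17, 5, 2, 1, 8, 4, 10, 9, 12, 13, 14, 7, 11, 6]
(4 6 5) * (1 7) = (1 7)(4 6 5) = [0, 7, 2, 3, 6, 4, 5, 1]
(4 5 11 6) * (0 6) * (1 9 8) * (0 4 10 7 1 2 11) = (0 6 10 7 1 9 8 2 11 4 5) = [6, 9, 11, 3, 5, 0, 10, 1, 2, 8, 7, 4]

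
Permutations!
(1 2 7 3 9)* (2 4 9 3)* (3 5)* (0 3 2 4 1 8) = [3, 1, 7, 5, 9, 2, 6, 4, 0, 8] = (0 3 5 2 7 4 9 8)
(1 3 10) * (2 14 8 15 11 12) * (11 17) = [0, 3, 14, 10, 4, 5, 6, 7, 15, 9, 1, 12, 2, 13, 8, 17, 16, 11] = (1 3 10)(2 14 8 15 17 11 12)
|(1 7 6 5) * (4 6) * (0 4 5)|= 3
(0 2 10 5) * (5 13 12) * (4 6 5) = (0 2 10 13 12 4 6 5) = [2, 1, 10, 3, 6, 0, 5, 7, 8, 9, 13, 11, 4, 12]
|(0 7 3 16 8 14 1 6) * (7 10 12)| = 10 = |(0 10 12 7 3 16 8 14 1 6)|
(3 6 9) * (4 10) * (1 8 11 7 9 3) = [0, 8, 2, 6, 10, 5, 3, 9, 11, 1, 4, 7] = (1 8 11 7 9)(3 6)(4 10)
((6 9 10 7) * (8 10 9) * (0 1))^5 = ((0 1)(6 8 10 7))^5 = (0 1)(6 8 10 7)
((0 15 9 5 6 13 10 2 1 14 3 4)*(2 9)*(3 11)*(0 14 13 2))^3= ((0 15)(1 13 10 9 5 6 2)(3 4 14 11))^3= (0 15)(1 9 2 10 6 13 5)(3 11 14 4)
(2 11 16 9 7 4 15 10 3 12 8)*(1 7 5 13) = (1 7 4 15 10 3 12 8 2 11 16 9 5 13) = [0, 7, 11, 12, 15, 13, 6, 4, 2, 5, 3, 16, 8, 1, 14, 10, 9]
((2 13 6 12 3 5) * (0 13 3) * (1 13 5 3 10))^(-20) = (0 1)(2 6)(5 13)(10 12)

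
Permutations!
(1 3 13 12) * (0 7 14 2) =(0 7 14 2)(1 3 13 12) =[7, 3, 0, 13, 4, 5, 6, 14, 8, 9, 10, 11, 1, 12, 2]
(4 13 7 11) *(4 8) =(4 13 7 11 8) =[0, 1, 2, 3, 13, 5, 6, 11, 4, 9, 10, 8, 12, 7]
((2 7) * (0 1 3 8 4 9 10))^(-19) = ((0 1 3 8 4 9 10)(2 7))^(-19) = (0 3 4 10 1 8 9)(2 7)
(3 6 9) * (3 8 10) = (3 6 9 8 10) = [0, 1, 2, 6, 4, 5, 9, 7, 10, 8, 3]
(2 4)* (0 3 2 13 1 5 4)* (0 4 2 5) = [3, 0, 4, 5, 13, 2, 6, 7, 8, 9, 10, 11, 12, 1] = (0 3 5 2 4 13 1)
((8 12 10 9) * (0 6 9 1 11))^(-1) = (0 11 1 10 12 8 9 6)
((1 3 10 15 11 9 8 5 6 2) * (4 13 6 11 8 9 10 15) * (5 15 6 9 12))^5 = ((1 3 6 2)(4 13 9 12 5 11 10)(8 15))^5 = (1 3 6 2)(4 11 12 13 10 5 9)(8 15)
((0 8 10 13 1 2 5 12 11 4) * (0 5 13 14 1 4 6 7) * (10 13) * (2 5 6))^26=(0 13 6)(1 10 11 5 14 2 12)(4 7 8)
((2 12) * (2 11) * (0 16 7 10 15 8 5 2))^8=((0 16 7 10 15 8 5 2 12 11))^8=(0 12 5 15 7)(2 8 10 16 11)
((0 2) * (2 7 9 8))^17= (0 9 2 7 8)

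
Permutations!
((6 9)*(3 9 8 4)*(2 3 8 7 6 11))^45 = (2 3 9 11)(4 8)(6 7)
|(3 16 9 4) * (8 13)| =4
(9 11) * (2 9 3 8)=(2 9 11 3 8)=[0, 1, 9, 8, 4, 5, 6, 7, 2, 11, 10, 3]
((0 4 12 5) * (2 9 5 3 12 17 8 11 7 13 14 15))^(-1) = ((0 4 17 8 11 7 13 14 15 2 9 5)(3 12))^(-1) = (0 5 9 2 15 14 13 7 11 8 17 4)(3 12)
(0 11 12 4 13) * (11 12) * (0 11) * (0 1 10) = (0 12 4 13 11 1 10) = [12, 10, 2, 3, 13, 5, 6, 7, 8, 9, 0, 1, 4, 11]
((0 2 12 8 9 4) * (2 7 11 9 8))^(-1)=(0 4 9 11 7)(2 12)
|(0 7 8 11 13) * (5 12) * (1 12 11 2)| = 9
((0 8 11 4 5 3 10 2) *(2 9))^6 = ((0 8 11 4 5 3 10 9 2))^6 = (0 10 4)(2 3 11)(5 8 9)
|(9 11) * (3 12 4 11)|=|(3 12 4 11 9)|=5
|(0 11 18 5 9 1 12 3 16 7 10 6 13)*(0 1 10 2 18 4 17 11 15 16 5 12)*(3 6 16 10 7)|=|(0 15 10 16 3 5 9 7 2 18 12 6 13 1)(4 17 11)|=42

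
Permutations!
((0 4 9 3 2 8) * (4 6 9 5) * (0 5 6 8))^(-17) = ((0 8 5 4 6 9 3 2))^(-17) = (0 2 3 9 6 4 5 8)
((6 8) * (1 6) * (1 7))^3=((1 6 8 7))^3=(1 7 8 6)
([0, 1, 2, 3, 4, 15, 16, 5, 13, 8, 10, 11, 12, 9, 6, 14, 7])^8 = [0, 1, 2, 3, 4, 14, 7, 15, 9, 13, 10, 11, 12, 8, 16, 6, 5]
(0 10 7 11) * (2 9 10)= (0 2 9 10 7 11)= [2, 1, 9, 3, 4, 5, 6, 11, 8, 10, 7, 0]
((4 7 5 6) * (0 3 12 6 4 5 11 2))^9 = ((0 3 12 6 5 4 7 11 2))^9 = (12)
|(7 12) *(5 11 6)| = 6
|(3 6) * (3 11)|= 3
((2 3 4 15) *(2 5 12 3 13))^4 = (3 12 5 15 4)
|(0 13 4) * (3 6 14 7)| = 12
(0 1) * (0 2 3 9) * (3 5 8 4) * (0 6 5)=(0 1 2)(3 9 6 5 8 4)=[1, 2, 0, 9, 3, 8, 5, 7, 4, 6]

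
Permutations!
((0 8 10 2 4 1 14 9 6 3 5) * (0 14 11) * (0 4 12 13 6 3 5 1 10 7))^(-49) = (0 7 8)(1 3 9 14 5 6 13 12 2 10 4 11)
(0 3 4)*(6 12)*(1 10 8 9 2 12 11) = (0 3 4)(1 10 8 9 2 12 6 11) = [3, 10, 12, 4, 0, 5, 11, 7, 9, 2, 8, 1, 6]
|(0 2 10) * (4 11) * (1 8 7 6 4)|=|(0 2 10)(1 8 7 6 4 11)|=6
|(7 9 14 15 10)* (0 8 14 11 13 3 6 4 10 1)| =|(0 8 14 15 1)(3 6 4 10 7 9 11 13)| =40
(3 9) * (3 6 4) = [0, 1, 2, 9, 3, 5, 4, 7, 8, 6] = (3 9 6 4)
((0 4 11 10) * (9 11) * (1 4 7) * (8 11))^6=(0 11 9 1)(4 7 10 8)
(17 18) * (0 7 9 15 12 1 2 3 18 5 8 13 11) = (0 7 9 15 12 1 2 3 18 17 5 8 13 11) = [7, 2, 3, 18, 4, 8, 6, 9, 13, 15, 10, 0, 1, 11, 14, 12, 16, 5, 17]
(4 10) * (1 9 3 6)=(1 9 3 6)(4 10)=[0, 9, 2, 6, 10, 5, 1, 7, 8, 3, 4]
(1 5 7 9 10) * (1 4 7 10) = (1 5 10 4 7 9) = [0, 5, 2, 3, 7, 10, 6, 9, 8, 1, 4]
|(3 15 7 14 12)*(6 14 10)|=|(3 15 7 10 6 14 12)|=7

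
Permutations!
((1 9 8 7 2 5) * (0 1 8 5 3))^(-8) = (9)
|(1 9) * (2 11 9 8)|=5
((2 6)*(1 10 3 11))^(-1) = (1 11 3 10)(2 6)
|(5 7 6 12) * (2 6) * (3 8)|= 10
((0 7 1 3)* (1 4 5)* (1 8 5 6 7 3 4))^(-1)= ((0 3)(1 4 6 7)(5 8))^(-1)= (0 3)(1 7 6 4)(5 8)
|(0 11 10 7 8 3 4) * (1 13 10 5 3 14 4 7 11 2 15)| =13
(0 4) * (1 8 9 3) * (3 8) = (0 4)(1 3)(8 9) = [4, 3, 2, 1, 0, 5, 6, 7, 9, 8]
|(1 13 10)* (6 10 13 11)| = |(13)(1 11 6 10)| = 4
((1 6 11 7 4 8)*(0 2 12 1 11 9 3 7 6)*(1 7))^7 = ((0 2 12 7 4 8 11 6 9 3 1))^7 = (0 6 7 1 11 12 3 8 2 9 4)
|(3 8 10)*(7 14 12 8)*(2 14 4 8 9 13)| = |(2 14 12 9 13)(3 7 4 8 10)| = 5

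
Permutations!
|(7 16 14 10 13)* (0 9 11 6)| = 20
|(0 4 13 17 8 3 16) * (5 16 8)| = 6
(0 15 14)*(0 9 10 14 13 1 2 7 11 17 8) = (0 15 13 1 2 7 11 17 8)(9 10 14) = [15, 2, 7, 3, 4, 5, 6, 11, 0, 10, 14, 17, 12, 1, 9, 13, 16, 8]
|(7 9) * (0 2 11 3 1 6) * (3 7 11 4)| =6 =|(0 2 4 3 1 6)(7 9 11)|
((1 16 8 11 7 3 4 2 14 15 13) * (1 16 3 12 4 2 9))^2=((1 3 2 14 15 13 16 8 11 7 12 4 9))^2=(1 2 15 16 11 12 9 3 14 13 8 7 4)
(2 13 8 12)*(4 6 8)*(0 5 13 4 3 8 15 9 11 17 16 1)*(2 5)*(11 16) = (0 2 4 6 15 9 16 1)(3 8 12 5 13)(11 17) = [2, 0, 4, 8, 6, 13, 15, 7, 12, 16, 10, 17, 5, 3, 14, 9, 1, 11]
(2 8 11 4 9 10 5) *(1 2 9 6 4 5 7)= (1 2 8 11 5 9 10 7)(4 6)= [0, 2, 8, 3, 6, 9, 4, 1, 11, 10, 7, 5]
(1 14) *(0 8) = (0 8)(1 14) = [8, 14, 2, 3, 4, 5, 6, 7, 0, 9, 10, 11, 12, 13, 1]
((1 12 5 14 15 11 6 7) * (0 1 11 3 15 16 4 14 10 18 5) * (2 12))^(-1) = ((0 1 2 12)(3 15)(4 14 16)(5 10 18)(6 7 11))^(-1) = (0 12 2 1)(3 15)(4 16 14)(5 18 10)(6 11 7)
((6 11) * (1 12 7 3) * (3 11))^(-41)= (1 12 7 11 6 3)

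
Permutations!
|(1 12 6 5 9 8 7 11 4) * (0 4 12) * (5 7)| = |(0 4 1)(5 9 8)(6 7 11 12)| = 12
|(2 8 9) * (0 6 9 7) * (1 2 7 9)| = 7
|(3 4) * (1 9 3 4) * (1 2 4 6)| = |(1 9 3 2 4 6)| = 6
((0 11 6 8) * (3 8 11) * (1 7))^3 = ((0 3 8)(1 7)(6 11))^3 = (1 7)(6 11)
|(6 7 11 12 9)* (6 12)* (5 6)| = 4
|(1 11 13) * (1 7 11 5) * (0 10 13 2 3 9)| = 8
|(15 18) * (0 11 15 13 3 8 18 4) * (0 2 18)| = 9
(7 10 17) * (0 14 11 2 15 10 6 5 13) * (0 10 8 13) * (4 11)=(0 14 4 11 2 15 8 13 10 17 7 6 5)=[14, 1, 15, 3, 11, 0, 5, 6, 13, 9, 17, 2, 12, 10, 4, 8, 16, 7]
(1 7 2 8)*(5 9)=(1 7 2 8)(5 9)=[0, 7, 8, 3, 4, 9, 6, 2, 1, 5]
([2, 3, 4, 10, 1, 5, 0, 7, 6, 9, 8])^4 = (0 3)(1 6)(2 10)(4 8)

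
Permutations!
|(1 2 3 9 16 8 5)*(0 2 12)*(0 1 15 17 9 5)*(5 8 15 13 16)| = |(0 2 3 8)(1 12)(5 13 16 15 17 9)| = 12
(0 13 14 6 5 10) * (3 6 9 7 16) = (0 13 14 9 7 16 3 6 5 10) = [13, 1, 2, 6, 4, 10, 5, 16, 8, 7, 0, 11, 12, 14, 9, 15, 3]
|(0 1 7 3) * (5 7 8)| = 6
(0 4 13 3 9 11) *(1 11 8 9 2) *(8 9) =(0 4 13 3 2 1 11) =[4, 11, 1, 2, 13, 5, 6, 7, 8, 9, 10, 0, 12, 3]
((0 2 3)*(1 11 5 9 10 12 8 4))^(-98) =(0 2 3)(1 8 10 5)(4 12 9 11) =((0 2 3)(1 11 5 9 10 12 8 4))^(-98)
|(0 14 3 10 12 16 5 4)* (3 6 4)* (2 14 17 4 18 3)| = 9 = |(0 17 4)(2 14 6 18 3 10 12 16 5)|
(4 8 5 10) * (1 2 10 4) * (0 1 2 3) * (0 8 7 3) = (0 1)(2 10)(3 8 5 4 7) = [1, 0, 10, 8, 7, 4, 6, 3, 5, 9, 2]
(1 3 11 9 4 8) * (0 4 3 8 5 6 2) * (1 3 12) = (0 4 5 6 2)(1 8 3 11 9 12) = [4, 8, 0, 11, 5, 6, 2, 7, 3, 12, 10, 9, 1]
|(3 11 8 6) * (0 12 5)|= 12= |(0 12 5)(3 11 8 6)|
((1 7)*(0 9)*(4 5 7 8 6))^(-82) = (9)(1 6 5)(4 7 8)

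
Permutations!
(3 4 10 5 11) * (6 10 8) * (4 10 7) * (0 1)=(0 1)(3 10 5 11)(4 8 6 7)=[1, 0, 2, 10, 8, 11, 7, 4, 6, 9, 5, 3]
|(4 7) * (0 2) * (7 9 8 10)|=|(0 2)(4 9 8 10 7)|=10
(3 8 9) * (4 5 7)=(3 8 9)(4 5 7)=[0, 1, 2, 8, 5, 7, 6, 4, 9, 3]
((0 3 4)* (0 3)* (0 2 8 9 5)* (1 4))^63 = (0 9 2 5 8)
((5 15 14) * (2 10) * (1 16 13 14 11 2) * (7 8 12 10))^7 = ((1 16 13 14 5 15 11 2 7 8 12 10))^7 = (1 2 13 8 5 10 11 16 7 14 12 15)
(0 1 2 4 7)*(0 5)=(0 1 2 4 7 5)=[1, 2, 4, 3, 7, 0, 6, 5]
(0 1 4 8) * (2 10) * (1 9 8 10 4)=(0 9 8)(2 4 10)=[9, 1, 4, 3, 10, 5, 6, 7, 0, 8, 2]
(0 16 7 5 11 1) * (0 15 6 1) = [16, 15, 2, 3, 4, 11, 1, 5, 8, 9, 10, 0, 12, 13, 14, 6, 7] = (0 16 7 5 11)(1 15 6)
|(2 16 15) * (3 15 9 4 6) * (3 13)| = 8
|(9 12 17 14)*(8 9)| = |(8 9 12 17 14)| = 5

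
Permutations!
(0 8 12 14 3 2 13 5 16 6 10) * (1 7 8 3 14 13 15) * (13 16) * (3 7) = (0 7 8 12 16 6 10)(1 3 2 15)(5 13) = [7, 3, 15, 2, 4, 13, 10, 8, 12, 9, 0, 11, 16, 5, 14, 1, 6]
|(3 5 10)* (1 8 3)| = 5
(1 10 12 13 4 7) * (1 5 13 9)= [0, 10, 2, 3, 7, 13, 6, 5, 8, 1, 12, 11, 9, 4]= (1 10 12 9)(4 7 5 13)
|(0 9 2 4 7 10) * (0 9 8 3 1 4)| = |(0 8 3 1 4 7 10 9 2)| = 9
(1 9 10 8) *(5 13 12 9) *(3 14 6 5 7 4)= (1 7 4 3 14 6 5 13 12 9 10 8)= [0, 7, 2, 14, 3, 13, 5, 4, 1, 10, 8, 11, 9, 12, 6]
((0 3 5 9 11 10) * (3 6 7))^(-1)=(0 10 11 9 5 3 7 6)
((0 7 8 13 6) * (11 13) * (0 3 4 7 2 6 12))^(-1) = ((0 2 6 3 4 7 8 11 13 12))^(-1) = (0 12 13 11 8 7 4 3 6 2)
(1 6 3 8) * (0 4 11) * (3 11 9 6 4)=(0 3 8 1 4 9 6 11)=[3, 4, 2, 8, 9, 5, 11, 7, 1, 6, 10, 0]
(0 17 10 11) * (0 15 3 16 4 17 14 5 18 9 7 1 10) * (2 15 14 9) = [9, 10, 15, 16, 17, 18, 6, 1, 8, 7, 11, 14, 12, 13, 5, 3, 4, 0, 2] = (0 9 7 1 10 11 14 5 18 2 15 3 16 4 17)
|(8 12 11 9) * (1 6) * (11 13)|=|(1 6)(8 12 13 11 9)|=10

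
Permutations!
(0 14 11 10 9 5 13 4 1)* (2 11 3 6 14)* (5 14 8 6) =[2, 0, 11, 5, 1, 13, 8, 7, 6, 14, 9, 10, 12, 4, 3] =(0 2 11 10 9 14 3 5 13 4 1)(6 8)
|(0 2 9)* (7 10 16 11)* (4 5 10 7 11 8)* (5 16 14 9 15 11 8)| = |(0 2 15 11 8 4 16 5 10 14 9)| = 11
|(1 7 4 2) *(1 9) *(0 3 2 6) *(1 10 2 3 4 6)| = 15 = |(0 4 1 7 6)(2 9 10)|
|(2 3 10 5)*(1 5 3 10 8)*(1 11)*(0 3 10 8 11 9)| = |(0 3 11 1 5 2 8 9)| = 8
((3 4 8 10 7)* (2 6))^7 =((2 6)(3 4 8 10 7))^7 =(2 6)(3 8 7 4 10)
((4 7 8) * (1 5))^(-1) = (1 5)(4 8 7)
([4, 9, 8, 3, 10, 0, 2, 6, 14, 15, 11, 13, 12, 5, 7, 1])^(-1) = (0 5 13 11 10 4)(1 15 9)(2 6 7 14 8)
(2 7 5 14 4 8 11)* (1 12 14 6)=(1 12 14 4 8 11 2 7 5 6)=[0, 12, 7, 3, 8, 6, 1, 5, 11, 9, 10, 2, 14, 13, 4]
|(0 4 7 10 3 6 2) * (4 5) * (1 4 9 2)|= |(0 5 9 2)(1 4 7 10 3 6)|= 12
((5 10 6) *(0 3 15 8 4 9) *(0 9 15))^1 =(0 3)(4 15 8)(5 10 6)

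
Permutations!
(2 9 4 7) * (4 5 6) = (2 9 5 6 4 7) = [0, 1, 9, 3, 7, 6, 4, 2, 8, 5]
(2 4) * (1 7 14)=(1 7 14)(2 4)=[0, 7, 4, 3, 2, 5, 6, 14, 8, 9, 10, 11, 12, 13, 1]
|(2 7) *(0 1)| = 2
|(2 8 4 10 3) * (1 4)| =6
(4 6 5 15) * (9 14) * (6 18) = [0, 1, 2, 3, 18, 15, 5, 7, 8, 14, 10, 11, 12, 13, 9, 4, 16, 17, 6] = (4 18 6 5 15)(9 14)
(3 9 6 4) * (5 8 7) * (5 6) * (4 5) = (3 9 4)(5 8 7 6) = [0, 1, 2, 9, 3, 8, 5, 6, 7, 4]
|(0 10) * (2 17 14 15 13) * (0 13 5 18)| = |(0 10 13 2 17 14 15 5 18)| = 9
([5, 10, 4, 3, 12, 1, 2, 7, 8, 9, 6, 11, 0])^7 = [12, 5, 6, 3, 2, 0, 10, 7, 8, 9, 1, 11, 4]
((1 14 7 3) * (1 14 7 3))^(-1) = (1 7)(3 14)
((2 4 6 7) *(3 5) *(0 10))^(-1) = ((0 10)(2 4 6 7)(3 5))^(-1) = (0 10)(2 7 6 4)(3 5)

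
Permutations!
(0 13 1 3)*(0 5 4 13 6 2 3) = (0 6 2 3 5 4 13 1) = [6, 0, 3, 5, 13, 4, 2, 7, 8, 9, 10, 11, 12, 1]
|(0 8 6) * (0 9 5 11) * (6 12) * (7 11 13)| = |(0 8 12 6 9 5 13 7 11)| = 9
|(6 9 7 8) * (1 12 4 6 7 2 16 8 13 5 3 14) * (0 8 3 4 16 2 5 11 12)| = |(0 8 7 13 11 12 16 3 14 1)(4 6 9 5)| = 20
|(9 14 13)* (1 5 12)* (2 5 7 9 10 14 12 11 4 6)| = 60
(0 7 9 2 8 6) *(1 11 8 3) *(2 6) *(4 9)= (0 7 4 9 6)(1 11 8 2 3)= [7, 11, 3, 1, 9, 5, 0, 4, 2, 6, 10, 8]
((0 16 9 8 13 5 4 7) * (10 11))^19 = ((0 16 9 8 13 5 4 7)(10 11))^19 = (0 8 4 16 13 7 9 5)(10 11)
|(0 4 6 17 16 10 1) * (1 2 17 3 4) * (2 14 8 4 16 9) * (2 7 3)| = |(0 1)(2 17 9 7 3 16 10 14 8 4 6)| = 22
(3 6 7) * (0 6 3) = (0 6 7) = [6, 1, 2, 3, 4, 5, 7, 0]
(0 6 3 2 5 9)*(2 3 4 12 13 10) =(0 6 4 12 13 10 2 5 9) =[6, 1, 5, 3, 12, 9, 4, 7, 8, 0, 2, 11, 13, 10]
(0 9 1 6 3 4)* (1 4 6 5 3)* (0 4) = [9, 5, 2, 6, 4, 3, 1, 7, 8, 0] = (0 9)(1 5 3 6)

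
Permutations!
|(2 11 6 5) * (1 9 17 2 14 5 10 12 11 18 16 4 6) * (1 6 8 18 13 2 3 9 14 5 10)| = 12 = |(1 14 10 12 11 6)(2 13)(3 9 17)(4 8 18 16)|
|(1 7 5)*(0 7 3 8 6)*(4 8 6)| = |(0 7 5 1 3 6)(4 8)| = 6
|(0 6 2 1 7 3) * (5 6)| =|(0 5 6 2 1 7 3)| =7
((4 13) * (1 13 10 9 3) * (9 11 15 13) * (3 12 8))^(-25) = (15)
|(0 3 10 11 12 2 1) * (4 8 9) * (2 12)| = |(12)(0 3 10 11 2 1)(4 8 9)| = 6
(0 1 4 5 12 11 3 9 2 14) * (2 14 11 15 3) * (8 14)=[1, 4, 11, 9, 5, 12, 6, 7, 14, 8, 10, 2, 15, 13, 0, 3]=(0 1 4 5 12 15 3 9 8 14)(2 11)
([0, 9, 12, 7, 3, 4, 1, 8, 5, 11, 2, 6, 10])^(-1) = [0, 6, 10, 4, 5, 8, 11, 3, 7, 1, 12, 9, 2]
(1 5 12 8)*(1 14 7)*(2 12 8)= [0, 5, 12, 3, 4, 8, 6, 1, 14, 9, 10, 11, 2, 13, 7]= (1 5 8 14 7)(2 12)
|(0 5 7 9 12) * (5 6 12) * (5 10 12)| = |(0 6 5 7 9 10 12)| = 7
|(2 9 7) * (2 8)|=4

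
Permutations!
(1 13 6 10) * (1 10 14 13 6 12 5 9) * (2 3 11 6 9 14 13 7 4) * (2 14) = [0, 9, 3, 11, 14, 2, 13, 4, 8, 1, 10, 6, 5, 12, 7] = (1 9)(2 3 11 6 13 12 5)(4 14 7)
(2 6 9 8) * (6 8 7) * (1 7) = (1 7 6 9)(2 8) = [0, 7, 8, 3, 4, 5, 9, 6, 2, 1]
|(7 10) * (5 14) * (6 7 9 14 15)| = 7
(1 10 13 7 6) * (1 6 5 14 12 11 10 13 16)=(1 13 7 5 14 12 11 10 16)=[0, 13, 2, 3, 4, 14, 6, 5, 8, 9, 16, 10, 11, 7, 12, 15, 1]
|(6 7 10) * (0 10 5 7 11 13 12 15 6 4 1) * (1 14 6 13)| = |(0 10 4 14 6 11 1)(5 7)(12 15 13)| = 42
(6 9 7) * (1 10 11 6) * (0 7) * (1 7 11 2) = (0 11 6 9)(1 10 2) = [11, 10, 1, 3, 4, 5, 9, 7, 8, 0, 2, 6]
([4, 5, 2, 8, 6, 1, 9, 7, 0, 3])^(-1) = [8, 5, 2, 9, 0, 1, 4, 7, 3, 6]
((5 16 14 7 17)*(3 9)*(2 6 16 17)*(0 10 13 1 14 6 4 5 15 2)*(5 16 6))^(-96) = (17)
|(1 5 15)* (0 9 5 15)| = 6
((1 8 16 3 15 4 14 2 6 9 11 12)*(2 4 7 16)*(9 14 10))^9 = (1 12 11 9 10 4 14 6 2 8)(3 15 7 16)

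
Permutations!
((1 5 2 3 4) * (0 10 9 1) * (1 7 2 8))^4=(0 2 10 3 9 4 7)(1 5 8)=((0 10 9 7 2 3 4)(1 5 8))^4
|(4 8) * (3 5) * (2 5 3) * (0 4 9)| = 4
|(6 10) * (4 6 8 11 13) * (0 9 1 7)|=|(0 9 1 7)(4 6 10 8 11 13)|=12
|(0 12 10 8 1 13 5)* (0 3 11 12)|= 8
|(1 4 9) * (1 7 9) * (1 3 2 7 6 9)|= |(1 4 3 2 7)(6 9)|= 10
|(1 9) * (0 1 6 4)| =|(0 1 9 6 4)| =5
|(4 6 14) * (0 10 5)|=3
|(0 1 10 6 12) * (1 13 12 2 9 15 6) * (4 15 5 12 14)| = 10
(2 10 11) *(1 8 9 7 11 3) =(1 8 9 7 11 2 10 3) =[0, 8, 10, 1, 4, 5, 6, 11, 9, 7, 3, 2]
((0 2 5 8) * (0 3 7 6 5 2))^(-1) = ((3 7 6 5 8))^(-1) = (3 8 5 6 7)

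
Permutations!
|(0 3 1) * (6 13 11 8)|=12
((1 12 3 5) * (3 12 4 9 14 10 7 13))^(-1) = (1 5 3 13 7 10 14 9 4)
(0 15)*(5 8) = (0 15)(5 8) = [15, 1, 2, 3, 4, 8, 6, 7, 5, 9, 10, 11, 12, 13, 14, 0]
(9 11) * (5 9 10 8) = [0, 1, 2, 3, 4, 9, 6, 7, 5, 11, 8, 10] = (5 9 11 10 8)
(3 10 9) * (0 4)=(0 4)(3 10 9)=[4, 1, 2, 10, 0, 5, 6, 7, 8, 3, 9]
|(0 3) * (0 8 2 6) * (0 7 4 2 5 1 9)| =|(0 3 8 5 1 9)(2 6 7 4)| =12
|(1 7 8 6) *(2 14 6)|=6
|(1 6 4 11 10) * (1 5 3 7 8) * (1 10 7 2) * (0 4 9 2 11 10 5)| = 60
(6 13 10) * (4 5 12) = (4 5 12)(6 13 10) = [0, 1, 2, 3, 5, 12, 13, 7, 8, 9, 6, 11, 4, 10]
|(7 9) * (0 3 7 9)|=|(9)(0 3 7)|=3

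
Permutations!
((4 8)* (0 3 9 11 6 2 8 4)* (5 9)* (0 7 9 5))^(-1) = ((0 3)(2 8 7 9 11 6))^(-1) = (0 3)(2 6 11 9 7 8)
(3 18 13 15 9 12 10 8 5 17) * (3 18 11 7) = (3 11 7)(5 17 18 13 15 9 12 10 8) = [0, 1, 2, 11, 4, 17, 6, 3, 5, 12, 8, 7, 10, 15, 14, 9, 16, 18, 13]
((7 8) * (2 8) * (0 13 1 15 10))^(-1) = ((0 13 1 15 10)(2 8 7))^(-1) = (0 10 15 1 13)(2 7 8)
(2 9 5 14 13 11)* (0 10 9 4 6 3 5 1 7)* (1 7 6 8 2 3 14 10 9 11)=(0 9 7)(1 6 14 13)(2 4 8)(3 5 10 11)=[9, 6, 4, 5, 8, 10, 14, 0, 2, 7, 11, 3, 12, 1, 13]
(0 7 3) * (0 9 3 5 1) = (0 7 5 1)(3 9) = [7, 0, 2, 9, 4, 1, 6, 5, 8, 3]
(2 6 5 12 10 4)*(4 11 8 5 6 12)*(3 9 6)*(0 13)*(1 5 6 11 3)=(0 13)(1 5 4 2 12 10 3 9 11 8 6)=[13, 5, 12, 9, 2, 4, 1, 7, 6, 11, 3, 8, 10, 0]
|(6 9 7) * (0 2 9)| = |(0 2 9 7 6)| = 5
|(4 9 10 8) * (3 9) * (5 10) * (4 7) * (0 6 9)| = 9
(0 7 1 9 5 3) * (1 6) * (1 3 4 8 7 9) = [9, 1, 2, 0, 8, 4, 3, 6, 7, 5] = (0 9 5 4 8 7 6 3)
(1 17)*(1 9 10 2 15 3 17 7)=(1 7)(2 15 3 17 9 10)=[0, 7, 15, 17, 4, 5, 6, 1, 8, 10, 2, 11, 12, 13, 14, 3, 16, 9]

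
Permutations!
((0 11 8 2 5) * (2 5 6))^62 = (0 8)(5 11)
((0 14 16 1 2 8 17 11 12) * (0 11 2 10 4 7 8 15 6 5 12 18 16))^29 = ((0 14)(1 10 4 7 8 17 2 15 6 5 12 11 18 16))^29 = (0 14)(1 10 4 7 8 17 2 15 6 5 12 11 18 16)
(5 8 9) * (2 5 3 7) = (2 5 8 9 3 7) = [0, 1, 5, 7, 4, 8, 6, 2, 9, 3]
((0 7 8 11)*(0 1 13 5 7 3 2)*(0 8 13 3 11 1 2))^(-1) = (0 3 1 8 2 11)(5 13 7)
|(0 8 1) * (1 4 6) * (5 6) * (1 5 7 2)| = |(0 8 4 7 2 1)(5 6)| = 6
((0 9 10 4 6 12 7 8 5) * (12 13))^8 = (0 8 12 6 10)(4 9 5 7 13)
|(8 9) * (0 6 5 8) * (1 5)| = |(0 6 1 5 8 9)| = 6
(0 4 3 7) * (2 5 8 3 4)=[2, 1, 5, 7, 4, 8, 6, 0, 3]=(0 2 5 8 3 7)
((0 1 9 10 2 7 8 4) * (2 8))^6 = (10)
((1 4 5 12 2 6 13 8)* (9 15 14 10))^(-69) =((1 4 5 12 2 6 13 8)(9 15 14 10))^(-69) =(1 12 13 4 2 8 5 6)(9 10 14 15)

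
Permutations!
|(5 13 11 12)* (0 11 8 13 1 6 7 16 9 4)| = |(0 11 12 5 1 6 7 16 9 4)(8 13)| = 10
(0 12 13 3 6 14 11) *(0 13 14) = (0 12 14 11 13 3 6) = [12, 1, 2, 6, 4, 5, 0, 7, 8, 9, 10, 13, 14, 3, 11]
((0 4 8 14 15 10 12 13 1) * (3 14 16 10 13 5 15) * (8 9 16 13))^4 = (0 10 8 4 12 13 9 5 1 16 15)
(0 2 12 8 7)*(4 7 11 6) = (0 2 12 8 11 6 4 7) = [2, 1, 12, 3, 7, 5, 4, 0, 11, 9, 10, 6, 8]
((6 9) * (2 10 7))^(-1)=((2 10 7)(6 9))^(-1)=(2 7 10)(6 9)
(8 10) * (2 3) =(2 3)(8 10) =[0, 1, 3, 2, 4, 5, 6, 7, 10, 9, 8]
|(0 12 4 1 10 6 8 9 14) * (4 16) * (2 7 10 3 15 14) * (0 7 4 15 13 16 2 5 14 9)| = |(0 12 2 4 1 3 13 16 15 9 5 14 7 10 6 8)| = 16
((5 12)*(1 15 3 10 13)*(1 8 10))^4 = (1 15 3)(8 10 13)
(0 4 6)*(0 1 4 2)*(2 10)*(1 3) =(0 10 2)(1 4 6 3) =[10, 4, 0, 1, 6, 5, 3, 7, 8, 9, 2]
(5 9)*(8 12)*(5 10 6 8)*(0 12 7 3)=(0 12 5 9 10 6 8 7 3)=[12, 1, 2, 0, 4, 9, 8, 3, 7, 10, 6, 11, 5]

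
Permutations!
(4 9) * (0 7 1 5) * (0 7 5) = (0 5 7 1)(4 9) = [5, 0, 2, 3, 9, 7, 6, 1, 8, 4]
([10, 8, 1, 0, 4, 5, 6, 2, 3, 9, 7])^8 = [10, 8, 1, 0, 4, 5, 6, 2, 3, 9, 7]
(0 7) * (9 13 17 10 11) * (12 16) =(0 7)(9 13 17 10 11)(12 16) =[7, 1, 2, 3, 4, 5, 6, 0, 8, 13, 11, 9, 16, 17, 14, 15, 12, 10]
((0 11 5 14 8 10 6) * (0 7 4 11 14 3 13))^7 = (0 11 10 13 4 8 3 7 14 5 6)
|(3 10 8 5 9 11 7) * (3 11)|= 10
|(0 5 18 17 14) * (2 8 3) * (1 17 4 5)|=|(0 1 17 14)(2 8 3)(4 5 18)|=12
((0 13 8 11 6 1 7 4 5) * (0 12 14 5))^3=((0 13 8 11 6 1 7 4)(5 12 14))^3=(14)(0 11 7 13 6 4 8 1)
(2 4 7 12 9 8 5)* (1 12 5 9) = (1 12)(2 4 7 5)(8 9) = [0, 12, 4, 3, 7, 2, 6, 5, 9, 8, 10, 11, 1]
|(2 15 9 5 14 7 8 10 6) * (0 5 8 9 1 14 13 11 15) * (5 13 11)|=|(0 13 5 11 15 1 14 7 9 8 10 6 2)|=13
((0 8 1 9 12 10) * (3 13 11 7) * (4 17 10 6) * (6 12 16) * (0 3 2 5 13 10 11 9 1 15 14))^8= ((0 8 15 14)(2 5 13 9 16 6 4 17 11 7)(3 10))^8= (2 11 4 16 13)(5 7 17 6 9)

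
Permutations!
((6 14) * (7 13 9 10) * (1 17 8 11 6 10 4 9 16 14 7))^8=(1 14 13 6 8)(7 11 17 10 16)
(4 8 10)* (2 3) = (2 3)(4 8 10) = [0, 1, 3, 2, 8, 5, 6, 7, 10, 9, 4]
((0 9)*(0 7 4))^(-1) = ((0 9 7 4))^(-1) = (0 4 7 9)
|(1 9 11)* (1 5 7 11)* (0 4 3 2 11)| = |(0 4 3 2 11 5 7)(1 9)| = 14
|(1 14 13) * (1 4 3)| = 5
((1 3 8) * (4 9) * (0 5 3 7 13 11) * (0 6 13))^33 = (13)(0 8)(1 5)(3 7)(4 9) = ((0 5 3 8 1 7)(4 9)(6 13 11))^33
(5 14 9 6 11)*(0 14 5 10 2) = (0 14 9 6 11 10 2) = [14, 1, 0, 3, 4, 5, 11, 7, 8, 6, 2, 10, 12, 13, 9]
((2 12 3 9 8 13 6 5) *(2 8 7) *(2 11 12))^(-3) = ((3 9 7 11 12)(5 8 13 6))^(-3) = (3 7 12 9 11)(5 8 13 6)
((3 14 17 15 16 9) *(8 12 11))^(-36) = ((3 14 17 15 16 9)(8 12 11))^(-36) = (17)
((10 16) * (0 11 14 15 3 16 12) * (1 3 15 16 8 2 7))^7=(0 11 14 16 10 12)(1 8 7 3 2)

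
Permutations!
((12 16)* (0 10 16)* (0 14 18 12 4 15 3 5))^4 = (0 15 10 3 16 5 4)(12 14 18) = ((0 10 16 4 15 3 5)(12 14 18))^4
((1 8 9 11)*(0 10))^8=((0 10)(1 8 9 11))^8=(11)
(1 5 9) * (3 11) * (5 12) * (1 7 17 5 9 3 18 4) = [0, 12, 2, 11, 1, 3, 6, 17, 8, 7, 10, 18, 9, 13, 14, 15, 16, 5, 4] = (1 12 9 7 17 5 3 11 18 4)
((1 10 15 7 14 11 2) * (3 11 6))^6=((1 10 15 7 14 6 3 11 2))^6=(1 3 7)(2 6 15)(10 11 14)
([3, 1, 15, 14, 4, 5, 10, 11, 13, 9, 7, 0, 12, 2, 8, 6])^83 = (0 15 3 6 14 10 8 7 13 11 2)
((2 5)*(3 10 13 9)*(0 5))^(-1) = ((0 5 2)(3 10 13 9))^(-1) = (0 2 5)(3 9 13 10)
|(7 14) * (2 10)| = |(2 10)(7 14)| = 2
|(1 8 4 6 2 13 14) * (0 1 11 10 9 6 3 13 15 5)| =14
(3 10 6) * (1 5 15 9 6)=(1 5 15 9 6 3 10)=[0, 5, 2, 10, 4, 15, 3, 7, 8, 6, 1, 11, 12, 13, 14, 9]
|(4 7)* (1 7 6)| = 4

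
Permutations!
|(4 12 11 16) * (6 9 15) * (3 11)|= 15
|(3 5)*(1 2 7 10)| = 4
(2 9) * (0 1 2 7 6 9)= (0 1 2)(6 9 7)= [1, 2, 0, 3, 4, 5, 9, 6, 8, 7]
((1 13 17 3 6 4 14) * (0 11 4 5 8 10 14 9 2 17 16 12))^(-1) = ((0 11 4 9 2 17 3 6 5 8 10 14 1 13 16 12))^(-1) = (0 12 16 13 1 14 10 8 5 6 3 17 2 9 4 11)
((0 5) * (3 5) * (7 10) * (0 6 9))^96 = (10)(0 3 5 6 9)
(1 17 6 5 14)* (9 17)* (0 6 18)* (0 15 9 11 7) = (0 6 5 14 1 11 7)(9 17 18 15) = [6, 11, 2, 3, 4, 14, 5, 0, 8, 17, 10, 7, 12, 13, 1, 9, 16, 18, 15]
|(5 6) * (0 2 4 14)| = 4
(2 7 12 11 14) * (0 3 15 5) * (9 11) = (0 3 15 5)(2 7 12 9 11 14) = [3, 1, 7, 15, 4, 0, 6, 12, 8, 11, 10, 14, 9, 13, 2, 5]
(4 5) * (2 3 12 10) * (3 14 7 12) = (2 14 7 12 10)(4 5) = [0, 1, 14, 3, 5, 4, 6, 12, 8, 9, 2, 11, 10, 13, 7]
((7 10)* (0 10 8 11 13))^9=(0 8)(7 13)(10 11)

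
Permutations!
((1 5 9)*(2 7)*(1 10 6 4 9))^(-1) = (1 5)(2 7)(4 6 10 9)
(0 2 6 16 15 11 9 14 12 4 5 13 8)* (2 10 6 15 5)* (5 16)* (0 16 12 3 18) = [10, 1, 15, 18, 2, 13, 5, 7, 16, 14, 6, 9, 4, 8, 3, 11, 12, 17, 0] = (0 10 6 5 13 8 16 12 4 2 15 11 9 14 3 18)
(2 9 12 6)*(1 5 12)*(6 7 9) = (1 5 12 7 9)(2 6) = [0, 5, 6, 3, 4, 12, 2, 9, 8, 1, 10, 11, 7]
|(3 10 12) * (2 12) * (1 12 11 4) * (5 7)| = 14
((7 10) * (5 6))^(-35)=(5 6)(7 10)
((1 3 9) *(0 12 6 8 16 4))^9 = ((0 12 6 8 16 4)(1 3 9))^9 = (0 8)(4 6)(12 16)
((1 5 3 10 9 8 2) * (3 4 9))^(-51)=((1 5 4 9 8 2)(3 10))^(-51)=(1 9)(2 4)(3 10)(5 8)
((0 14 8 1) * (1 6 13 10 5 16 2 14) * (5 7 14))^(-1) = ((0 1)(2 5 16)(6 13 10 7 14 8))^(-1) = (0 1)(2 16 5)(6 8 14 7 10 13)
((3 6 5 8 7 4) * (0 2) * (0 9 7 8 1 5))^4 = ((0 2 9 7 4 3 6)(1 5))^4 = (0 4 2 3 9 6 7)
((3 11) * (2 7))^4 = (11)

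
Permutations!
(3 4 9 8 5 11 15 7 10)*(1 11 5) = (1 11 15 7 10 3 4 9 8) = [0, 11, 2, 4, 9, 5, 6, 10, 1, 8, 3, 15, 12, 13, 14, 7]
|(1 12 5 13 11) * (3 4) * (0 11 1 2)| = 12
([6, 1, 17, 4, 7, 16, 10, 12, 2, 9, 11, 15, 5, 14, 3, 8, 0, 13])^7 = [17, 1, 12, 6, 10, 8, 13, 11, 7, 9, 14, 3, 15, 16, 0, 4, 2, 5]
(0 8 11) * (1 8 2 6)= (0 2 6 1 8 11)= [2, 8, 6, 3, 4, 5, 1, 7, 11, 9, 10, 0]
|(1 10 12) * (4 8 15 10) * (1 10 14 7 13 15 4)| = |(4 8)(7 13 15 14)(10 12)| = 4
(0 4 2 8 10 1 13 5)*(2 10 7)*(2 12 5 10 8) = (0 4 8 7 12 5)(1 13 10) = [4, 13, 2, 3, 8, 0, 6, 12, 7, 9, 1, 11, 5, 10]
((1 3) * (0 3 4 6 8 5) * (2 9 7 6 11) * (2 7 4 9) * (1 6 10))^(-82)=((0 3 6 8 5)(1 9 4 11 7 10))^(-82)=(0 8 3 5 6)(1 4 7)(9 11 10)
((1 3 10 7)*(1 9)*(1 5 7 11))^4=(11)(5 7 9)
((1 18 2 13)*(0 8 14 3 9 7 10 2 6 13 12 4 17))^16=((0 8 14 3 9 7 10 2 12 4 17)(1 18 6 13))^16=(18)(0 7 17 9 4 3 12 14 2 8 10)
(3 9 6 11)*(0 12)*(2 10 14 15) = [12, 1, 10, 9, 4, 5, 11, 7, 8, 6, 14, 3, 0, 13, 15, 2] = (0 12)(2 10 14 15)(3 9 6 11)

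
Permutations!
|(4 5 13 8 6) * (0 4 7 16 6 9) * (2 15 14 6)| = 6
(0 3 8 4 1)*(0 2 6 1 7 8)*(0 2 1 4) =(0 3 2 6 4 7 8) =[3, 1, 6, 2, 7, 5, 4, 8, 0]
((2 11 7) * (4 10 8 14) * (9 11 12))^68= (14)(2 11 12 7 9)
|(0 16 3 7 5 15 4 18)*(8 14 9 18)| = |(0 16 3 7 5 15 4 8 14 9 18)| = 11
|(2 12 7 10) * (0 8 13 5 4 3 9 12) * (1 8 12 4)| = 60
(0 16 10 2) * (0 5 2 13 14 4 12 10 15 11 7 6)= (0 16 15 11 7 6)(2 5)(4 12 10 13 14)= [16, 1, 5, 3, 12, 2, 0, 6, 8, 9, 13, 7, 10, 14, 4, 11, 15]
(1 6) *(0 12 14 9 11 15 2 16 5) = [12, 6, 16, 3, 4, 0, 1, 7, 8, 11, 10, 15, 14, 13, 9, 2, 5] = (0 12 14 9 11 15 2 16 5)(1 6)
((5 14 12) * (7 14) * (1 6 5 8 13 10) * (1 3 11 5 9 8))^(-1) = ((1 6 9 8 13 10 3 11 5 7 14 12))^(-1) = (1 12 14 7 5 11 3 10 13 8 9 6)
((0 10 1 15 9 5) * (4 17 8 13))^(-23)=(0 10 1 15 9 5)(4 17 8 13)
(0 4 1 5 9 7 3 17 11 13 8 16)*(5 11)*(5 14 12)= [4, 11, 2, 17, 1, 9, 6, 3, 16, 7, 10, 13, 5, 8, 12, 15, 0, 14]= (0 4 1 11 13 8 16)(3 17 14 12 5 9 7)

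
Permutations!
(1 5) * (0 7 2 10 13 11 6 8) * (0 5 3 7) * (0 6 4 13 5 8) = (0 6)(1 3 7 2 10 5)(4 13 11) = [6, 3, 10, 7, 13, 1, 0, 2, 8, 9, 5, 4, 12, 11]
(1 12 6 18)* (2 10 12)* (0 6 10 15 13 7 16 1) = (0 6 18)(1 2 15 13 7 16)(10 12) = [6, 2, 15, 3, 4, 5, 18, 16, 8, 9, 12, 11, 10, 7, 14, 13, 1, 17, 0]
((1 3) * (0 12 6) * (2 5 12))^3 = (0 12 2 6 5)(1 3)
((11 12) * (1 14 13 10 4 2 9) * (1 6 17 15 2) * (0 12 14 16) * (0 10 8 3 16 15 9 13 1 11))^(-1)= ((0 12)(1 15 2 13 8 3 16 10 4 11 14)(6 17 9))^(-1)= (0 12)(1 14 11 4 10 16 3 8 13 2 15)(6 9 17)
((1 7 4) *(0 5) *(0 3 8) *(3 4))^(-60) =(0 1 8 4 3 5 7)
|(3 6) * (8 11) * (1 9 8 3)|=|(1 9 8 11 3 6)|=6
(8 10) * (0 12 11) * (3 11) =(0 12 3 11)(8 10) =[12, 1, 2, 11, 4, 5, 6, 7, 10, 9, 8, 0, 3]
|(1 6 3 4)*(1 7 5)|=|(1 6 3 4 7 5)|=6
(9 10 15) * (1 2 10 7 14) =(1 2 10 15 9 7 14) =[0, 2, 10, 3, 4, 5, 6, 14, 8, 7, 15, 11, 12, 13, 1, 9]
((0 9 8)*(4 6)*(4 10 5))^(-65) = (0 9 8)(4 5 10 6)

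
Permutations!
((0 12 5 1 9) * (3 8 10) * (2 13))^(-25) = (2 13)(3 10 8)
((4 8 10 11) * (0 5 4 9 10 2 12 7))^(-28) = (12)(9 11 10)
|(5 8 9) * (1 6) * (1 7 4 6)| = 3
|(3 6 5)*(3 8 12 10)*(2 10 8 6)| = |(2 10 3)(5 6)(8 12)| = 6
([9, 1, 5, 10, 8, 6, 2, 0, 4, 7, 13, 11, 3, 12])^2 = (0 7 9)(2 6 5)(3 13)(10 12)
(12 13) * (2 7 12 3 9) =(2 7 12 13 3 9) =[0, 1, 7, 9, 4, 5, 6, 12, 8, 2, 10, 11, 13, 3]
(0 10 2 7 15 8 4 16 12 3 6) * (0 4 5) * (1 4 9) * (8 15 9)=(0 10 2 7 9 1 4 16 12 3 6 8 5)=[10, 4, 7, 6, 16, 0, 8, 9, 5, 1, 2, 11, 3, 13, 14, 15, 12]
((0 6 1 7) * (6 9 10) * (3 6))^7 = (10)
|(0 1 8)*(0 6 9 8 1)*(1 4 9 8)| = |(1 4 9)(6 8)| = 6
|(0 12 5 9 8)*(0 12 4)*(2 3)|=4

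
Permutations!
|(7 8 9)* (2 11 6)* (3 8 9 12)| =6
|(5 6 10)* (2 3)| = |(2 3)(5 6 10)| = 6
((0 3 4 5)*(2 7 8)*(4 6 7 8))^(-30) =(8)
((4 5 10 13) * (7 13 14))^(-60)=((4 5 10 14 7 13))^(-60)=(14)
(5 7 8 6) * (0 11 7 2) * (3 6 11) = (0 3 6 5 2)(7 8 11) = [3, 1, 0, 6, 4, 2, 5, 8, 11, 9, 10, 7]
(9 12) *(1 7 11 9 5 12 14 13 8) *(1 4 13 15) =(1 7 11 9 14 15)(4 13 8)(5 12) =[0, 7, 2, 3, 13, 12, 6, 11, 4, 14, 10, 9, 5, 8, 15, 1]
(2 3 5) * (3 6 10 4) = (2 6 10 4 3 5) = [0, 1, 6, 5, 3, 2, 10, 7, 8, 9, 4]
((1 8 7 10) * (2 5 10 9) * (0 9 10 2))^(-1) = (0 9)(1 10 7 8)(2 5)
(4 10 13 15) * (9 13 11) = (4 10 11 9 13 15) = [0, 1, 2, 3, 10, 5, 6, 7, 8, 13, 11, 9, 12, 15, 14, 4]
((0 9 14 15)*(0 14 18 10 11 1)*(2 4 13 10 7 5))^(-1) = (0 1 11 10 13 4 2 5 7 18 9)(14 15)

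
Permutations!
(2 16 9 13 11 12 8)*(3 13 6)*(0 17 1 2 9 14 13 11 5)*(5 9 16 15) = (0 17 1 2 15 5)(3 11 12 8 16 14 13 9 6) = [17, 2, 15, 11, 4, 0, 3, 7, 16, 6, 10, 12, 8, 9, 13, 5, 14, 1]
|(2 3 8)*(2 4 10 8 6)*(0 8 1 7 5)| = 21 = |(0 8 4 10 1 7 5)(2 3 6)|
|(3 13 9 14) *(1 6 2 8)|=4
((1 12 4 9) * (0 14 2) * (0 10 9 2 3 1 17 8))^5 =((0 14 3 1 12 4 2 10 9 17 8))^5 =(0 4 8 12 17 1 9 3 10 14 2)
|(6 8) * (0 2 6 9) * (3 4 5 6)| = 8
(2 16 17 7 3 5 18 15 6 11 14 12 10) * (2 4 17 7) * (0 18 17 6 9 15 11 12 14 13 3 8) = (0 18 11 13 3 5 17 2 16 7 8)(4 6 12 10)(9 15) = [18, 1, 16, 5, 6, 17, 12, 8, 0, 15, 4, 13, 10, 3, 14, 9, 7, 2, 11]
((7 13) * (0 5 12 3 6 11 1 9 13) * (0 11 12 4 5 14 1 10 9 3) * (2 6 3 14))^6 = ((0 2 6 12)(1 14)(4 5)(7 11 10 9 13))^6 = (14)(0 6)(2 12)(7 11 10 9 13)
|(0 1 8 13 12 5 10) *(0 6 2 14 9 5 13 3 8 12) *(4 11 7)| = 12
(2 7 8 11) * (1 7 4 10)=[0, 7, 4, 3, 10, 5, 6, 8, 11, 9, 1, 2]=(1 7 8 11 2 4 10)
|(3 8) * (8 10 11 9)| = |(3 10 11 9 8)| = 5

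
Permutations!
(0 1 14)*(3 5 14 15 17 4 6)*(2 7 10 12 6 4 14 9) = [1, 15, 7, 5, 4, 9, 3, 10, 8, 2, 12, 11, 6, 13, 0, 17, 16, 14] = (0 1 15 17 14)(2 7 10 12 6 3 5 9)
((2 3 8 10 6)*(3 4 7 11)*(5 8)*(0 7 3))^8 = (0 11 7)(2 4 3 5 8 10 6)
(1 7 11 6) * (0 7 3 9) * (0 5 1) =(0 7 11 6)(1 3 9 5) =[7, 3, 2, 9, 4, 1, 0, 11, 8, 5, 10, 6]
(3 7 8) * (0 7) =(0 7 8 3) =[7, 1, 2, 0, 4, 5, 6, 8, 3]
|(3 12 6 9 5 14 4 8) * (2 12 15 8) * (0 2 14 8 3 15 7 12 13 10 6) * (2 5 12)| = |(0 5 8 15 3 7 2 13 10 6 9 12)(4 14)| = 12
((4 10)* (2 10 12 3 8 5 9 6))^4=(2 3 6 12 9 4 5 10 8)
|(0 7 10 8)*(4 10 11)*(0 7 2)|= 10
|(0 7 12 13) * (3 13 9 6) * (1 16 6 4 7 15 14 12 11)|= |(0 15 14 12 9 4 7 11 1 16 6 3 13)|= 13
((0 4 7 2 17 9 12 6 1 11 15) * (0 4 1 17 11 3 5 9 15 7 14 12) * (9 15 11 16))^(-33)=(0 2 17 14 5)(1 16 11 12 15)(3 9 7 6 4)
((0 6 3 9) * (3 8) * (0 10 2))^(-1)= (0 2 10 9 3 8 6)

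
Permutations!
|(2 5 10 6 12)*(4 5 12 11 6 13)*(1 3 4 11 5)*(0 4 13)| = 18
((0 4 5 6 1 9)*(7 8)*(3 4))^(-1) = (0 9 1 6 5 4 3)(7 8)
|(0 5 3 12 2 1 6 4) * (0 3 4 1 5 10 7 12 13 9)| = 10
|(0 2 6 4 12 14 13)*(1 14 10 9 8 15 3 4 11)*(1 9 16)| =15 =|(0 2 6 11 9 8 15 3 4 12 10 16 1 14 13)|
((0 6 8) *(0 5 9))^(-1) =(0 9 5 8 6)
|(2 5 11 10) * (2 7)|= 5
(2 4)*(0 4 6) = (0 4 2 6) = [4, 1, 6, 3, 2, 5, 0]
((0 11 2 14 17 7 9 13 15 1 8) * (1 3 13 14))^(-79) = ((0 11 2 1 8)(3 13 15)(7 9 14 17))^(-79) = (0 11 2 1 8)(3 15 13)(7 9 14 17)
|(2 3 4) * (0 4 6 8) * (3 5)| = |(0 4 2 5 3 6 8)| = 7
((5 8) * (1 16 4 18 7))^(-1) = ((1 16 4 18 7)(5 8))^(-1) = (1 7 18 4 16)(5 8)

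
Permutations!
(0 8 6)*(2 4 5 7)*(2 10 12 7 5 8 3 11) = (0 3 11 2 4 8 6)(7 10 12) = [3, 1, 4, 11, 8, 5, 0, 10, 6, 9, 12, 2, 7]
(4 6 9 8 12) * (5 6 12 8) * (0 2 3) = (0 2 3)(4 12)(5 6 9) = [2, 1, 3, 0, 12, 6, 9, 7, 8, 5, 10, 11, 4]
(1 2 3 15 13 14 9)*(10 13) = (1 2 3 15 10 13 14 9) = [0, 2, 3, 15, 4, 5, 6, 7, 8, 1, 13, 11, 12, 14, 9, 10]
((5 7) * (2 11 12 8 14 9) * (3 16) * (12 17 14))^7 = (2 17 9 11 14)(3 16)(5 7)(8 12)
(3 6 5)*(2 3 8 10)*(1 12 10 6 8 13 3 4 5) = [0, 12, 4, 8, 5, 13, 1, 7, 6, 9, 2, 11, 10, 3] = (1 12 10 2 4 5 13 3 8 6)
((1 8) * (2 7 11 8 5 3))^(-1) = ((1 5 3 2 7 11 8))^(-1) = (1 8 11 7 2 3 5)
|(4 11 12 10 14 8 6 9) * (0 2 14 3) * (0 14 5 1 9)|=13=|(0 2 5 1 9 4 11 12 10 3 14 8 6)|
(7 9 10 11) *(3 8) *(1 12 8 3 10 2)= (1 12 8 10 11 7 9 2)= [0, 12, 1, 3, 4, 5, 6, 9, 10, 2, 11, 7, 8]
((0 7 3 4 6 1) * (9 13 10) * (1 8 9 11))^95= (0 13 4 1 9 3 11 8 7 10 6)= ((0 7 3 4 6 8 9 13 10 11 1))^95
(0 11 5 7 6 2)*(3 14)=(0 11 5 7 6 2)(3 14)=[11, 1, 0, 14, 4, 7, 2, 6, 8, 9, 10, 5, 12, 13, 3]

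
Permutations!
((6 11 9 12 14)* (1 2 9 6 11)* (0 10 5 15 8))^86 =(0 10 5 15 8)(1 9 14 6 2 12 11)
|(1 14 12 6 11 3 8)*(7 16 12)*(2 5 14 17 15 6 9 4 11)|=|(1 17 15 6 2 5 14 7 16 12 9 4 11 3 8)|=15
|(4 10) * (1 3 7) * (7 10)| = 5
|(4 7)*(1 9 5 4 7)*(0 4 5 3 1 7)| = |(0 4 7)(1 9 3)| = 3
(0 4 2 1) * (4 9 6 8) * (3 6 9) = (9)(0 3 6 8 4 2 1) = [3, 0, 1, 6, 2, 5, 8, 7, 4, 9]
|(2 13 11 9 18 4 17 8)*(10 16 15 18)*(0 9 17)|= |(0 9 10 16 15 18 4)(2 13 11 17 8)|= 35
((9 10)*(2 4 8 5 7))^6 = (10)(2 4 8 5 7)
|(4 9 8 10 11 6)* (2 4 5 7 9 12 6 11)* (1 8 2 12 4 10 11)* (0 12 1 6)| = 18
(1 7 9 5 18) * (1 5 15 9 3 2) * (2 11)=(1 7 3 11 2)(5 18)(9 15)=[0, 7, 1, 11, 4, 18, 6, 3, 8, 15, 10, 2, 12, 13, 14, 9, 16, 17, 5]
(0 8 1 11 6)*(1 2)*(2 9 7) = (0 8 9 7 2 1 11 6) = [8, 11, 1, 3, 4, 5, 0, 2, 9, 7, 10, 6]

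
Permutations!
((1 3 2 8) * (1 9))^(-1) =((1 3 2 8 9))^(-1) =(1 9 8 2 3)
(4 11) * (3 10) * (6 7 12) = [0, 1, 2, 10, 11, 5, 7, 12, 8, 9, 3, 4, 6] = (3 10)(4 11)(6 7 12)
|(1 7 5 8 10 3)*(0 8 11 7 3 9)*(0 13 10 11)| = 30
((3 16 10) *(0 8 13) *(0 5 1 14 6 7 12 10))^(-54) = ((0 8 13 5 1 14 6 7 12 10 3 16))^(-54) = (0 6)(1 3)(5 10)(7 8)(12 13)(14 16)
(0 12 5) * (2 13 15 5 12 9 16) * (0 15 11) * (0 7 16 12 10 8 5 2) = (0 9 12 10 8 5 15 2 13 11 7 16) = [9, 1, 13, 3, 4, 15, 6, 16, 5, 12, 8, 7, 10, 11, 14, 2, 0]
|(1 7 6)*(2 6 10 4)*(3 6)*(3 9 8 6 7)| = 9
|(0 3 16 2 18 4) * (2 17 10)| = |(0 3 16 17 10 2 18 4)| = 8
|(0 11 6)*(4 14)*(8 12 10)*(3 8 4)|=6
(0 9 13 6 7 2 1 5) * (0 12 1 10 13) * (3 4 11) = (0 9)(1 5 12)(2 10 13 6 7)(3 4 11) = [9, 5, 10, 4, 11, 12, 7, 2, 8, 0, 13, 3, 1, 6]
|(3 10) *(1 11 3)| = 4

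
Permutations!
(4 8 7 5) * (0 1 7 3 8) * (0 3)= (0 1 7 5 4 3 8)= [1, 7, 2, 8, 3, 4, 6, 5, 0]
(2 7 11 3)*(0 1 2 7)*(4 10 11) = (0 1 2)(3 7 4 10 11) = [1, 2, 0, 7, 10, 5, 6, 4, 8, 9, 11, 3]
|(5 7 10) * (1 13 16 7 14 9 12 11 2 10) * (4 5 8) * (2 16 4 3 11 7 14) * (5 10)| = |(1 13 4 10 8 3 11 16 14 9 12 7)(2 5)| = 12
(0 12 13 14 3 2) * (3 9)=[12, 1, 0, 2, 4, 5, 6, 7, 8, 3, 10, 11, 13, 14, 9]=(0 12 13 14 9 3 2)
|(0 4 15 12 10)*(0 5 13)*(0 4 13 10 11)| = |(0 13 4 15 12 11)(5 10)| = 6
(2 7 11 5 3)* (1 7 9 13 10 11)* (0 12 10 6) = [12, 7, 9, 2, 4, 3, 0, 1, 8, 13, 11, 5, 10, 6] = (0 12 10 11 5 3 2 9 13 6)(1 7)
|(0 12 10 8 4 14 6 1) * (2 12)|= 9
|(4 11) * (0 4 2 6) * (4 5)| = 6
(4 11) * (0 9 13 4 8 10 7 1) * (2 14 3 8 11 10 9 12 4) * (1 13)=(0 12 4 10 7 13 2 14 3 8 9 1)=[12, 0, 14, 8, 10, 5, 6, 13, 9, 1, 7, 11, 4, 2, 3]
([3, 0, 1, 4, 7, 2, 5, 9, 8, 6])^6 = [5, 6, 9, 2, 1, 7, 4, 0, 8, 3]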